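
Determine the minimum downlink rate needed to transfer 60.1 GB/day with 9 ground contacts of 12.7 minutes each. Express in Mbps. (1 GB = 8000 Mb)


total contact time = 9 * 12.7 * 60 = 6858.0000 s
data = 60.1 GB = 480800.0000 Mb
rate = 480800.0000 / 6858.0000 = 70.1079 Mbps

70.1079 Mbps


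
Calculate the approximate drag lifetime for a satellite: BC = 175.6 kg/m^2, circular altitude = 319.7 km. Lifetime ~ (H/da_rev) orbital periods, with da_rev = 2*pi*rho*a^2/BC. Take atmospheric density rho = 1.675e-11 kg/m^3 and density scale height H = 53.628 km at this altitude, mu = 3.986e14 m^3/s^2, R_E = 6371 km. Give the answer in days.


a = R_E + alt = 6690.7000 km = 6.6907e+06 m
da_rev = 2*pi*rho*a^2/BC = 2*pi*1.675e-11*(6.6907e+06)^2/175.6 = 26.829543 m per revolution
N = H/da_rev = 53628.0000 m / 26.829543 m = 1998.8413 revolutions
P = 2*pi*sqrt(a^3/mu) = 5446.5132 s
lifetime = N*P = 1998.8413 * 5446.5132 = 1.0886716e+07 s = 126.0037 days

126.0037 days


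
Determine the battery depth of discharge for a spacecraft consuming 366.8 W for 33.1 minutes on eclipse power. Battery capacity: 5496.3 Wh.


E_used = P * t / 60 = 366.8 * 33.1 / 60 = 202.3513 Wh
DOD = E_used / E_total * 100 = 202.3513 / 5496.3 * 100
DOD = 3.6816 %

3.6816 %


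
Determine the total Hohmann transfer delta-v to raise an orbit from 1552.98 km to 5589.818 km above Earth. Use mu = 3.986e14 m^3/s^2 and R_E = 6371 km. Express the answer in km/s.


r1 = 7923.9800 km = 7.92398e+06 m
r2 = 11960.8180 km = 1.1960818e+07 m
dv1 = sqrt(mu/r1)*(sqrt(2*r2/(r1+r2)) - 1) = 686.6829 m/s
dv2 = sqrt(mu/r2)*(1 - sqrt(2*r1/(r1+r2))) = 619.1799 m/s
total dv = |dv1| + |dv2| = 686.6829 + 619.1799 = 1305.8628 m/s = 1.3059 km/s

1.3059 km/s


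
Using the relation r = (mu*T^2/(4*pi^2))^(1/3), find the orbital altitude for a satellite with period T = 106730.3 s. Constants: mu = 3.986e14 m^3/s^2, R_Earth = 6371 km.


T = 106730.3 s
r = (mu*T^2/(4*pi^2))^(1/3) = (3.986e14 * 106730.3^2 / (4*pi^2))^(1/3)
r = 4.8631501e+07 m = 48631.5008 km
alt = r - R_E = 48631.5008 - 6371 = 42260.5008 km

42260.5008 km


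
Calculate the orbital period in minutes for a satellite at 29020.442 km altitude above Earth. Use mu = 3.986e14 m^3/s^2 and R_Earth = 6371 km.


r = 35391.4420 km = 3.5391442e+07 m
T = 2*pi*sqrt(r^3/mu) = 2*pi*sqrt(4.4329698e+22 / 3.986e14)
T = 66261.0949 s = 1104.3516 min

1104.3516 minutes


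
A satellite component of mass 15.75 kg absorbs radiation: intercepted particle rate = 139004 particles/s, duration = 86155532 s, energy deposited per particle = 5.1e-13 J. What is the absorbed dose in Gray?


Total energy deposited = rate * time * E_per
  = 139004 * 86155532 * 5.1e-13 = 6.1077 J
Dose = E_total / mass = 6.1077 / 15.75
Dose = 0.3877931 Gy

0.3878 Gy


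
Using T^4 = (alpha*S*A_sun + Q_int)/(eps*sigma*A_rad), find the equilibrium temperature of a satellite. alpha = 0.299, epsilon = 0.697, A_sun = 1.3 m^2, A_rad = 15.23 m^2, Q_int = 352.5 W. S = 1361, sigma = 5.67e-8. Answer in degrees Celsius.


Numerator = alpha*S*A_sun + Q_int = 0.299*1361*1.3 + 352.5 = 881.5207 W
Denominator = eps*sigma*A_rad = 0.697*5.67e-8*15.23 = 6.0188808e-07 W/K^4
T^4 = 1.4645924e+09 K^4
T = 195.6272 K = -77.5228 C

-77.5228 degrees Celsius


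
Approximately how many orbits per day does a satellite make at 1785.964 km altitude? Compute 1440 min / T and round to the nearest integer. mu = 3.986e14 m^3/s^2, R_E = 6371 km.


r = 8.156964e+06 m
T = 2*pi*sqrt(r^3/mu) = 7331.6891 s = 122.1948 min
revs/day = 1440 / 122.1948 = 11.7845
Rounded: 12 revolutions per day

12 revolutions per day


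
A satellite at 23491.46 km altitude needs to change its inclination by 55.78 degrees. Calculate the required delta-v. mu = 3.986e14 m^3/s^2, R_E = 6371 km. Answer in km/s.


r = 29862.4600 km = 2.986246e+07 m
V = sqrt(mu/r) = 3653.4726 m/s
di = 55.78 deg = 0.9735447 rad
dV = 2*V*sin(di/2) = 2*3653.4726*sin(0.4867723)
dV = 3418.0104 m/s = 3.4180 km/s

3.4180 km/s


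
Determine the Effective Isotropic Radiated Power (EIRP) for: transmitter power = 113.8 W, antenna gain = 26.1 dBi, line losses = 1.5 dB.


Pt = 113.8 W = 20.5614 dBW
EIRP = Pt_dBW + Gt - losses = 20.5614 + 26.1 - 1.5 = 45.1614 dBW

45.1614 dBW


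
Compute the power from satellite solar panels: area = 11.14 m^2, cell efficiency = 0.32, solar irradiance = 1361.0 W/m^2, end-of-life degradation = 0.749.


P = area * eta * S * degradation
P = 11.14 * 0.32 * 1361.0 * 0.749
P = 3633.9179 W

3633.9179 W


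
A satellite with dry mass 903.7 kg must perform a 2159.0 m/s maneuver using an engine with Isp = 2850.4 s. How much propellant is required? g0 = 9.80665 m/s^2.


ve = Isp * g0 = 2850.4 * 9.80665 = 27952.875160 m/s
mass ratio = exp(dv/ve) = exp(2159.0/27952.875160) = 1.08029822
m_prop = m_dry * (mr - 1) = 903.7 * (1.08029822 - 1)
m_prop = 72.5655 kg

72.5655 kg


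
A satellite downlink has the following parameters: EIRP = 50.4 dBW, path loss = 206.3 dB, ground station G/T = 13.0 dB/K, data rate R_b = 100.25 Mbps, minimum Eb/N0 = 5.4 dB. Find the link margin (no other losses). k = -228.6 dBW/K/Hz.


C/N0 = EIRP - FSPL + G/T - k = 50.4 - 206.3 + 13.0 - (-228.6)
C/N0 = 85.7000 dB-Hz
R_b = 100.25 Mbps = 1.0025e+08 bps -> 10*log10(R_b) = 80.0108 dB-Hz
Eb/N0 = C/N0 - 10*log10(R_b) = 85.7000 - 80.0108 = 5.6892 dB
Margin = Eb/N0 - Eb/N0_req = 5.6892 - 5.4 = 0.2891562 dB (link closes)

0.2892 dB


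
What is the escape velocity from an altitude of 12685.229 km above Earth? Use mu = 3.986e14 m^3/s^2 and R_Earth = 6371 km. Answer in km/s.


r = 6371.0 + 12685.229 = 19056.2290 km = 1.9056229e+07 m
v_esc = sqrt(2*mu/r) = sqrt(2*3.986e14 / 1.9056229e+07)
v_esc = 6467.9278 m/s = 6.4679 km/s

6.4679 km/s


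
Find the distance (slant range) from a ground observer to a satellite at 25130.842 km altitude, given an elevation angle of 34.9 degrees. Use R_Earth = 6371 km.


h = 25130.842 km, el = 34.9 deg
d = -R_E*sin(el) + sqrt((R_E*sin(el))^2 + 2*R_E*h + h^2)
d = -6371.0000*sin(0.6091199) + sqrt((6371.0000*0.5721459)^2 + 2*6371.0000*25130.842 + 25130.842^2)
d = 27420.3292 km

27420.3292 km


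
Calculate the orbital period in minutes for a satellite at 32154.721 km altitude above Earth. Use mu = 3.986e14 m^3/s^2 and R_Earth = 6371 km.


r = 38525.7210 km = 3.8525721e+07 m
T = 2*pi*sqrt(r^3/mu) = 2*pi*sqrt(5.7181076e+22 / 3.986e14)
T = 75255.3507 s = 1254.2558 min

1254.2558 minutes


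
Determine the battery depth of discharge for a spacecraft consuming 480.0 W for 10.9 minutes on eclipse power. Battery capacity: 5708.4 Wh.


E_used = P * t / 60 = 480.0 * 10.9 / 60 = 87.2000 Wh
DOD = E_used / E_total * 100 = 87.2000 / 5708.4 * 100
DOD = 1.5276 %

1.5276 %


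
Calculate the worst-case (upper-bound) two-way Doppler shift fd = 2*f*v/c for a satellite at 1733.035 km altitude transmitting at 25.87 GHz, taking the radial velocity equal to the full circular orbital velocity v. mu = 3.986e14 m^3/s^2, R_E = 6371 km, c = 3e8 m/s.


r = 8.104035e+06 m
v = sqrt(mu/r) = 7013.2286 m/s (worst-case radial velocity)
f = 25.87 GHz = 2.587e+10 Hz
fd = 2*f*v/c = 2*2.587e+10*7013.2286/3.0e+08
fd = 1.2095482e+06 Hz

1.2095e+06 Hz


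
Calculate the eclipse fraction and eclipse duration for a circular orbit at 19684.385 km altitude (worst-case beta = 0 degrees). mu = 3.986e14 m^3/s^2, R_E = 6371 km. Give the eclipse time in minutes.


r = 26055.3850 km
T = 697.5996 min
Eclipse fraction = arcsin(R_E/r)/pi = arcsin(6371.0000/26055.3850)/pi
= arcsin(0.2445176)/pi = 0.07862959
Eclipse duration = 0.07862959 * 697.5996 = 54.8520 min

54.8520 minutes


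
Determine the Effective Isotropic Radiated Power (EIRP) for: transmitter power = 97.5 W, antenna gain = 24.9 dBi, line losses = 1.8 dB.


Pt = 97.5 W = 19.8900 dBW
EIRP = Pt_dBW + Gt - losses = 19.8900 + 24.9 - 1.8 = 42.9900 dBW

42.9900 dBW


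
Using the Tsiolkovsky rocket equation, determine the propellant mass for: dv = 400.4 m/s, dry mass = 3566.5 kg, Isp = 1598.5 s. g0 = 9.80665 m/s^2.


ve = Isp * g0 = 1598.5 * 9.80665 = 15675.930025 m/s
mass ratio = exp(dv/ve) = exp(400.4/15675.930025) = 1.02587135
m_prop = m_dry * (mr - 1) = 3566.5 * (1.02587135 - 1)
m_prop = 92.2702 kg

92.2702 kg


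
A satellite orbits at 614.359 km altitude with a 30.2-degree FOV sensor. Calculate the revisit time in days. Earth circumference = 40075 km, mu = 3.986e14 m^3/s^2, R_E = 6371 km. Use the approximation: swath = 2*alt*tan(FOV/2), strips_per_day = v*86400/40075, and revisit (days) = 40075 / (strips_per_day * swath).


swath = 2*614.359*tan(0.2635447) = 331.5336 km
v = sqrt(mu/r) = 7553.9531 m/s = 7.5540 km/s
strips/day = v*86400/40075 = 7.5540*86400/40075 = 16.2860
coverage/day = strips * swath = 16.2860 * 331.5336 = 5399.3563 km
revisit = 40075 / 5399.3563 = 7.4222 days

7.4222 days


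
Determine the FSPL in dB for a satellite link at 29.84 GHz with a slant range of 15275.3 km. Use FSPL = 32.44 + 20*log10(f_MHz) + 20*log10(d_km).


f = 29.84 GHz = 29840.0000 MHz
d = 15275.3 km
FSPL = 32.44 + 20*log10(29840.0000) + 20*log10(15275.3)
FSPL = 32.44 + 89.4960 + 83.6798
FSPL = 205.6158 dB

205.6158 dB


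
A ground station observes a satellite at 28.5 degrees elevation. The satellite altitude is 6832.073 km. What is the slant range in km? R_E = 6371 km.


h = 6832.073 km, el = 28.5 deg
d = -R_E*sin(el) + sqrt((R_E*sin(el))^2 + 2*R_E*h + h^2)
d = -6371.0000*sin(0.4974188) + sqrt((6371.0000*0.4771588)^2 + 2*6371.0000*6832.073 + 6832.073^2)
d = 8917.1518 km

8917.1518 km


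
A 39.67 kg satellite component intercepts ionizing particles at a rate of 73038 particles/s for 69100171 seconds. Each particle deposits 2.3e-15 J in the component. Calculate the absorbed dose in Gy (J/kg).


Total energy deposited = rate * time * E_per
  = 73038 * 69100171 * 2.3e-15 = 0.01160796 J
Dose = E_total / mass = 0.01160796 / 39.67
Dose = 2.9261301e-04 Gy

2.9261e-04 Gy


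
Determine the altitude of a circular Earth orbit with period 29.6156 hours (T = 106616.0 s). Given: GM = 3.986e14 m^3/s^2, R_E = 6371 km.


T = 106616.0 s
r = (mu*T^2/(4*pi^2))^(1/3) = (3.986e14 * 106616.0^2 / (4*pi^2))^(1/3)
r = 4.8596774e+07 m = 48596.7742 km
alt = r - R_E = 48596.7742 - 6371 = 42225.7742 km

42225.7742 km


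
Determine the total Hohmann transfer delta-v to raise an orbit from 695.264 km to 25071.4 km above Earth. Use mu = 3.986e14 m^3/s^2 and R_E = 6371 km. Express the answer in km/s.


r1 = 7066.2640 km = 7.066264e+06 m
r2 = 31442.4000 km = 3.14424e+07 m
dv1 = sqrt(mu/r1)*(sqrt(2*r2/(r1+r2)) - 1) = 2087.1194 m/s
dv2 = sqrt(mu/r2)*(1 - sqrt(2*r1/(r1+r2))) = 1403.5414 m/s
total dv = |dv1| + |dv2| = 2087.1194 + 1403.5414 = 3490.6608 m/s = 3.4907 km/s

3.4907 km/s


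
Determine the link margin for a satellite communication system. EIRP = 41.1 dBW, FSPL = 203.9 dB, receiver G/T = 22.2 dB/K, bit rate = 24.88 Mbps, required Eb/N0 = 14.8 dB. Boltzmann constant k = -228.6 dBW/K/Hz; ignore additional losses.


C/N0 = EIRP - FSPL + G/T - k = 41.1 - 203.9 + 22.2 - (-228.6)
C/N0 = 88.0000 dB-Hz
R_b = 24.88 Mbps = 2.488e+07 bps -> 10*log10(R_b) = 73.9585 dB-Hz
Eb/N0 = C/N0 - 10*log10(R_b) = 88.0000 - 73.9585 = 14.0415 dB
Margin = Eb/N0 - Eb/N0_req = 14.0415 - 14.8 = -0.7585038 dB (negative margin: link does not close)

-0.7585 dB


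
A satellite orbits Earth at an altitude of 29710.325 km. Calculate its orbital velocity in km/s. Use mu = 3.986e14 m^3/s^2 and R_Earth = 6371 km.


r = R_E + alt = 6371.0 + 29710.325 = 36081.3250 km = 3.6081325e+07 m
v = sqrt(mu/r) = sqrt(3.986e14 / 3.6081325e+07) = 3323.7428 m/s = 3.3237 km/s

3.3237 km/s


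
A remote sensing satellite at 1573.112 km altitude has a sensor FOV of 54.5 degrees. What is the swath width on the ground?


FOV = 54.5 deg = 0.9512044 rad
swath = 2 * alt * tan(FOV/2) = 2 * 1573.112 * tan(0.4756022)
swath = 2 * 1573.112 * 0.5150338
swath = 1620.4118 km

1620.4118 km


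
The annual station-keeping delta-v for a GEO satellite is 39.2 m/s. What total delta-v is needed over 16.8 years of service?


dV = rate * years = 39.2 * 16.8
dV = 658.5600 m/s

658.5600 m/s


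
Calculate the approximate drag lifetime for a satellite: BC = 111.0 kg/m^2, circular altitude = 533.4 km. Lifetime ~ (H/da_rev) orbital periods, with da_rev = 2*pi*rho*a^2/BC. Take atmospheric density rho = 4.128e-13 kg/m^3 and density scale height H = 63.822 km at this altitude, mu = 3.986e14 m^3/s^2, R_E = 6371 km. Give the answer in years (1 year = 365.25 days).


a = R_E + alt = 6904.4000 km = 6.9044e+06 m
da_rev = 2*pi*rho*a^2/BC = 2*pi*4.128e-13*(6.9044e+06)^2/111.0 = 1.113906 m per revolution
N = H/da_rev = 63822.0000 m / 1.113906 m = 57295.6886 revolutions
P = 2*pi*sqrt(a^3/mu) = 5709.5271 s
lifetime = N*P = 57295.6886 * 5709.5271 = 3.2713129e+08 s = 3786.2417 days
years = 3786.2417 / 365.25 = 10.3662 years

10.3662 years


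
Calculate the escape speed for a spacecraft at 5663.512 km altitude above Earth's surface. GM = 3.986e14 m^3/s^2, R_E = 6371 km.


r = 6371.0 + 5663.512 = 12034.5120 km = 1.2034512e+07 m
v_esc = sqrt(2*mu/r) = sqrt(2*3.986e14 / 1.2034512e+07)
v_esc = 8138.9692 m/s = 8.1390 km/s

8.1390 km/s


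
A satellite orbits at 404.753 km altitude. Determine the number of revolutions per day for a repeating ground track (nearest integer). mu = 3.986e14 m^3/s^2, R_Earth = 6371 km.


r = 6.775753e+06 m
T = 2*pi*sqrt(r^3/mu) = 5550.6976 s = 92.5116 min
revs/day = 1440 / 92.5116 = 15.5656
Rounded: 16 revolutions per day

16 revolutions per day


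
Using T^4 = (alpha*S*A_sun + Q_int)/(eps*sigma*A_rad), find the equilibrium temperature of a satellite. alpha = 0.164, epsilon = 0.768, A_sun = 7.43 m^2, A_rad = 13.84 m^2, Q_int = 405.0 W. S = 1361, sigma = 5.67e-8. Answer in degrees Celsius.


Numerator = alpha*S*A_sun + Q_int = 0.164*1361*7.43 + 405.0 = 2063.4057 W
Denominator = eps*sigma*A_rad = 0.768*5.67e-8*13.84 = 6.026711e-07 W/K^4
T^4 = 3.4237675e+09 K^4
T = 241.8945 K = -31.2555 C

-31.2555 degrees Celsius


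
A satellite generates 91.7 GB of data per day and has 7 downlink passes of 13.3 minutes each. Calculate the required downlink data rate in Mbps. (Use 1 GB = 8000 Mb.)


total contact time = 7 * 13.3 * 60 = 5586.0000 s
data = 91.7 GB = 733600.0000 Mb
rate = 733600.0000 / 5586.0000 = 131.3283 Mbps

131.3283 Mbps


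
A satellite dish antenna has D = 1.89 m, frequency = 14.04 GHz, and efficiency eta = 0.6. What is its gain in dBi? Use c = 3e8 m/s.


lambda = c/f = 3e8 / 1.404e+10 = 0.02136752 m
G = eta*(pi*D/lambda)^2 = 0.6*(pi*1.89/0.02136752)^2
G = 46330.4278 (linear)
G = 10*log10(46330.4278) = 46.6587 dBi

46.6587 dBi


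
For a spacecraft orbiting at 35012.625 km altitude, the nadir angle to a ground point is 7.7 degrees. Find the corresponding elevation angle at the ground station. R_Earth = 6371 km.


r = R_E + alt = 41383.6250 km
Law of sines in the satellite / Earth-center / ground-point triangle:
  sin(nadir)/R_E = sin(90 + el)/r  =>  cos(el) = (r/R_E)*sin(nadir)
cos(el) = (41383.6250 / 6371.0000) * sin(7.7 deg) = 0.870324
el = arccos(0.870324) = 29.5037 deg
(Earth-central angle = 90 - nadir - el = 52.7963 deg)

29.5037 degrees


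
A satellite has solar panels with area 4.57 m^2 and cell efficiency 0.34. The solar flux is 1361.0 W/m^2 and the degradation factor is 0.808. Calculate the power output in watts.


P = area * eta * S * degradation
P = 4.57 * 0.34 * 1361.0 * 0.808
P = 1708.6952 W

1708.6952 W


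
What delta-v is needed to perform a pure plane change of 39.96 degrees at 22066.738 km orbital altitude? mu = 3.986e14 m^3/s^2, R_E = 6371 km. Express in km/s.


r = 28437.7380 km = 2.8437738e+07 m
V = sqrt(mu/r) = 3743.8731 m/s
di = 39.96 deg = 0.6974336 rad
dV = 2*V*sin(di/2) = 2*3743.8731*sin(0.3487168)
dV = 2558.5038 m/s = 2.5585 km/s

2.5585 km/s


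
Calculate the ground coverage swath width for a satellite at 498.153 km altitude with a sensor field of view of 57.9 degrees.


FOV = 57.9 deg = 1.0105 rad
swath = 2 * alt * tan(FOV/2) = 2 * 498.153 * tan(0.5052728)
swath = 2 * 498.153 * 0.5531688
swath = 551.1254 km

551.1254 km


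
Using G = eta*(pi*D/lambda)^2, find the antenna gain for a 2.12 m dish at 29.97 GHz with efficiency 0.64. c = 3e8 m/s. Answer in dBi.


lambda = c/f = 3e8 / 2.997e+10 = 0.01001001 m
G = eta*(pi*D/lambda)^2 = 0.64*(pi*2.12/0.01001001)^2
G = 283323.3823 (linear)
G = 10*log10(283323.3823) = 54.5228 dBi

54.5228 dBi


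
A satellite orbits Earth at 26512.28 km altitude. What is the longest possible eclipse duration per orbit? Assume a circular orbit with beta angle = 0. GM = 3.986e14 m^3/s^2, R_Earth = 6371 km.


r = 32883.2800 km
T = 989.0601 min
Eclipse fraction = arcsin(R_E/r)/pi = arcsin(6371.0000/32883.2800)/pi
= arcsin(0.1937459)/pi = 0.06206373
Eclipse duration = 0.06206373 * 989.0601 = 61.3848 min

61.3848 minutes


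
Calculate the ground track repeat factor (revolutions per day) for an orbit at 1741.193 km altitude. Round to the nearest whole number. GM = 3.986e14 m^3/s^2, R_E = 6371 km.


r = 8.112193e+06 m
T = 2*pi*sqrt(r^3/mu) = 7271.4100 s = 121.1902 min
revs/day = 1440 / 121.1902 = 11.8822
Rounded: 12 revolutions per day

12 revolutions per day


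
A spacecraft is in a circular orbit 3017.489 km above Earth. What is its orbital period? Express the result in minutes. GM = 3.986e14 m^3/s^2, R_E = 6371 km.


r = 9388.4890 km = 9.388489e+06 m
T = 2*pi*sqrt(r^3/mu) = 2*pi*sqrt(8.275364e+20 / 3.986e14)
T = 9053.2554 s = 150.8876 min

150.8876 minutes


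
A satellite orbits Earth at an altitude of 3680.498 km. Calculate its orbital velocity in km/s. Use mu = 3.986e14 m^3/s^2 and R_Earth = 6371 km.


r = R_E + alt = 6371.0 + 3680.498 = 10051.4980 km = 1.0051498e+07 m
v = sqrt(mu/r) = sqrt(3.986e14 / 1.0051498e+07) = 6297.2836 m/s = 6.2973 km/s

6.2973 km/s


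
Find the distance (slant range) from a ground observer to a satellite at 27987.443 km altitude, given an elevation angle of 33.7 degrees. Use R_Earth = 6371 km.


h = 27987.443 km, el = 33.7 deg
d = -R_E*sin(el) + sqrt((R_E*sin(el))^2 + 2*R_E*h + h^2)
d = -6371.0000*sin(0.588176) + sqrt((6371.0000*0.5548444)^2 + 2*6371.0000*27987.443 + 27987.443^2)
d = 30412.2301 km

30412.2301 km


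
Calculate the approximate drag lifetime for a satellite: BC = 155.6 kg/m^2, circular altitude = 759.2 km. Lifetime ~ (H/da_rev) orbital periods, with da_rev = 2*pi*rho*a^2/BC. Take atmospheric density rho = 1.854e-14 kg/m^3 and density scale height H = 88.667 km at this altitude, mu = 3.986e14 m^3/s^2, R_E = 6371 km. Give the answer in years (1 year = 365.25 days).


a = R_E + alt = 7130.2000 km = 7.1302e+06 m
da_rev = 2*pi*rho*a^2/BC = 2*pi*1.854e-14*(7.1302e+06)^2/155.6 = 0.0380612835 m per revolution
N = H/da_rev = 88667.0000 m / 0.0380612835 m = 2.3295851e+06 revolutions
P = 2*pi*sqrt(a^3/mu) = 5991.8894 s
lifetime = N*P = 2.3295851e+06 * 5991.8894 = 1.3958616e+10 s = 161558.0609 days
years = 161558.0609 / 365.25 = 442.3219 years

442.3219 years


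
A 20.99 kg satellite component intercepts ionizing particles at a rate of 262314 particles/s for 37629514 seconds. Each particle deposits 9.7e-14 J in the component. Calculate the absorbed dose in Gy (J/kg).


Total energy deposited = rate * time * E_per
  = 262314 * 37629514 * 9.7e-14 = 0.9574626 J
Dose = E_total / mass = 0.9574626 / 20.99
Dose = 0.04561518 Gy

0.0456 Gy


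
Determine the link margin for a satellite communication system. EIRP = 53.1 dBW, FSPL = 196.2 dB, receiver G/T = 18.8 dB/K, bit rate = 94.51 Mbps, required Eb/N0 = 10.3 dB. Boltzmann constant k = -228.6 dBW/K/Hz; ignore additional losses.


C/N0 = EIRP - FSPL + G/T - k = 53.1 - 196.2 + 18.8 - (-228.6)
C/N0 = 104.3000 dB-Hz
R_b = 94.51 Mbps = 9.451e+07 bps -> 10*log10(R_b) = 79.7548 dB-Hz
Eb/N0 = C/N0 - 10*log10(R_b) = 104.3000 - 79.7548 = 24.5452 dB
Margin = Eb/N0 - Eb/N0_req = 24.5452 - 10.3 = 14.2452 dB (link closes)

14.2452 dB


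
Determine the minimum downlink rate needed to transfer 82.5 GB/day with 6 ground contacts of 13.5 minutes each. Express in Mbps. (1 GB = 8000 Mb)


total contact time = 6 * 13.5 * 60 = 4860.0000 s
data = 82.5 GB = 660000.0000 Mb
rate = 660000.0000 / 4860.0000 = 135.8025 Mbps

135.8025 Mbps


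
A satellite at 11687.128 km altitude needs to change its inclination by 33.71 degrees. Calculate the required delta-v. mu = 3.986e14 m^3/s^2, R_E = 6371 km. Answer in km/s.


r = 18058.1280 km = 1.8058128e+07 m
V = sqrt(mu/r) = 4698.2085 m/s
di = 33.71 deg = 0.5883505 rad
dV = 2*V*sin(di/2) = 2*4698.2085*sin(0.2941752)
dV = 2724.4970 m/s = 2.7245 km/s

2.7245 km/s


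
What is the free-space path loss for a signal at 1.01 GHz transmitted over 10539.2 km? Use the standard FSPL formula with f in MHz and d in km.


f = 1.01 GHz = 1010.0000 MHz
d = 10539.2 km
FSPL = 32.44 + 20*log10(1010.0000) + 20*log10(10539.2)
FSPL = 32.44 + 60.0864 + 80.4562
FSPL = 172.9826 dB

172.9826 dB


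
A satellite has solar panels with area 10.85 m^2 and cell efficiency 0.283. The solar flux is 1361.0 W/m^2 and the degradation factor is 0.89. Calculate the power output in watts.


P = area * eta * S * degradation
P = 10.85 * 0.283 * 1361.0 * 0.89
P = 3719.3265 W

3719.3265 W


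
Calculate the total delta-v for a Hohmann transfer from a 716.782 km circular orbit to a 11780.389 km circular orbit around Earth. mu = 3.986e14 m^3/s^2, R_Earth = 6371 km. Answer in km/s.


r1 = 7087.7820 km = 7.087782e+06 m
r2 = 18151.3890 km = 1.8151389e+07 m
dv1 = sqrt(mu/r1)*(sqrt(2*r2/(r1+r2)) - 1) = 1494.6798 m/s
dv2 = sqrt(mu/r2)*(1 - sqrt(2*r1/(r1+r2))) = 1174.1893 m/s
total dv = |dv1| + |dv2| = 1494.6798 + 1174.1893 = 2668.8692 m/s = 2.6689 km/s

2.6689 km/s


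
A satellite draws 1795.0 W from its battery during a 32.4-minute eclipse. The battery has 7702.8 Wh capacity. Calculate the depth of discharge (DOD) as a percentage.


E_used = P * t / 60 = 1795.0 * 32.4 / 60 = 969.3000 Wh
DOD = E_used / E_total * 100 = 969.3000 / 7702.8 * 100
DOD = 12.5837 %

12.5837 %


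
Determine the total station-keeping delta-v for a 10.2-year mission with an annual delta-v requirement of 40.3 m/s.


dV = rate * years = 40.3 * 10.2
dV = 411.0600 m/s

411.0600 m/s


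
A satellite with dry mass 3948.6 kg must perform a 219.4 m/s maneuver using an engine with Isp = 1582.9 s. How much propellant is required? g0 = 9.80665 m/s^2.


ve = Isp * g0 = 1582.9 * 9.80665 = 15522.946285 m/s
mass ratio = exp(dv/ve) = exp(219.4/15522.946285) = 1.01423427
m_prop = m_dry * (mr - 1) = 3948.6 * (1.01423427 - 1)
m_prop = 56.2054 kg

56.2054 kg


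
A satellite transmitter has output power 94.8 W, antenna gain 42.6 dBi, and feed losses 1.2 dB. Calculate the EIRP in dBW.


Pt = 94.8 W = 19.7681 dBW
EIRP = Pt_dBW + Gt - losses = 19.7681 + 42.6 - 1.2 = 61.1681 dBW

61.1681 dBW


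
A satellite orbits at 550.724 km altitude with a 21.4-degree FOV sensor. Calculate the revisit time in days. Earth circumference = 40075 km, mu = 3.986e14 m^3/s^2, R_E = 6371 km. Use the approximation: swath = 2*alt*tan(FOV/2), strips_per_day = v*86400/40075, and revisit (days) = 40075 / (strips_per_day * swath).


swath = 2*550.724*tan(0.1867502) = 208.1208 km
v = sqrt(mu/r) = 7588.5973 m/s = 7.5886 km/s
strips/day = v*86400/40075 = 7.5886*86400/40075 = 16.3607
coverage/day = strips * swath = 16.3607 * 208.1208 = 3405.0001 km
revisit = 40075 / 3405.0001 = 11.7695 days

11.7695 days


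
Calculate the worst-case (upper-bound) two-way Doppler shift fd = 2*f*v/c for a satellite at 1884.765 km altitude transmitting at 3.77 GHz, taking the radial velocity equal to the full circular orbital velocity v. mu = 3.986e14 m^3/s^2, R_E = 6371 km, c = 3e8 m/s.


r = 8.255765e+06 m
v = sqrt(mu/r) = 6948.4828 m/s (worst-case radial velocity)
f = 3.77 GHz = 3.77e+09 Hz
fd = 2*f*v/c = 2*3.77e+09*6948.4828/3.0e+08
fd = 174638.5341 Hz

174638.5341 Hz


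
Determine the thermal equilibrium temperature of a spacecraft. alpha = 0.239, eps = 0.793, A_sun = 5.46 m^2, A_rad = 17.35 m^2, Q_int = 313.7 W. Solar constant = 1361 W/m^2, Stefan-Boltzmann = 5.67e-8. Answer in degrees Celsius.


Numerator = alpha*S*A_sun + Q_int = 0.239*1361*5.46 + 313.7 = 2089.7233 W
Denominator = eps*sigma*A_rad = 0.793*5.67e-8*17.35 = 7.8010979e-07 W/K^4
T^4 = 2.6787555e+09 K^4
T = 227.5010 K = -45.6490 C

-45.6490 degrees Celsius


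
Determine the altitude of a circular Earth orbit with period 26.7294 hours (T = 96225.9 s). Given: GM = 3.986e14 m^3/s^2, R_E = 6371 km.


T = 96225.9 s
r = (mu*T^2/(4*pi^2))^(1/3) = (3.986e14 * 96225.9^2 / (4*pi^2))^(1/3)
r = 4.5385854e+07 m = 45385.8535 km
alt = r - R_E = 45385.8535 - 6371 = 39014.8535 km

39014.8535 km


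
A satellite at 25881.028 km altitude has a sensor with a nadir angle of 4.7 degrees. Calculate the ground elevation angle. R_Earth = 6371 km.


r = R_E + alt = 32252.0280 km
Law of sines in the satellite / Earth-center / ground-point triangle:
  sin(nadir)/R_E = sin(90 + el)/r  =>  cos(el) = (r/R_E)*sin(nadir)
cos(el) = (32252.0280 / 6371.0000) * sin(4.7 deg) = 0.4147988
el = arccos(0.4147988) = 65.4934 deg
(Earth-central angle = 90 - nadir - el = 19.8066 deg)

65.4934 degrees


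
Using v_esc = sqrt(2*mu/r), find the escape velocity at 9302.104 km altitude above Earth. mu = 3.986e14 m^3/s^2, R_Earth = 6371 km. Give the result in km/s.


r = 6371.0 + 9302.104 = 15673.1040 km = 1.5673104e+07 m
v_esc = sqrt(2*mu/r) = sqrt(2*3.986e14 / 1.5673104e+07)
v_esc = 7131.9147 m/s = 7.1319 km/s

7.1319 km/s


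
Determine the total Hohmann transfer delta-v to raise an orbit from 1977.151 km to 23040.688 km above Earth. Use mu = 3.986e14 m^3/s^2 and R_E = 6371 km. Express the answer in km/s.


r1 = 8348.1510 km = 8.348151e+06 m
r2 = 29411.6880 km = 2.9411688e+07 m
dv1 = sqrt(mu/r1)*(sqrt(2*r2/(r1+r2)) - 1) = 1714.5620 m/s
dv2 = sqrt(mu/r2)*(1 - sqrt(2*r1/(r1+r2))) = 1233.4064 m/s
total dv = |dv1| + |dv2| = 1714.5620 + 1233.4064 = 2947.9685 m/s = 2.9480 km/s

2.9480 km/s


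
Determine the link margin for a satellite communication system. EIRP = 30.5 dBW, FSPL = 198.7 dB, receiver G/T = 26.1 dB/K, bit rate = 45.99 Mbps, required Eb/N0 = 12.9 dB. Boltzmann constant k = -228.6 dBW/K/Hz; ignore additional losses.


C/N0 = EIRP - FSPL + G/T - k = 30.5 - 198.7 + 26.1 - (-228.6)
C/N0 = 86.5000 dB-Hz
R_b = 45.99 Mbps = 4.599e+07 bps -> 10*log10(R_b) = 76.6266 dB-Hz
Eb/N0 = C/N0 - 10*log10(R_b) = 86.5000 - 76.6266 = 9.8734 dB
Margin = Eb/N0 - Eb/N0_req = 9.8734 - 12.9 = -3.0266 dB (negative margin: link does not close)

-3.0266 dB


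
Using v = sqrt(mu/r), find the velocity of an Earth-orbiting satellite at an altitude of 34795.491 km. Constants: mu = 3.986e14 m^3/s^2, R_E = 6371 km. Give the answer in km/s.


r = R_E + alt = 6371.0 + 34795.491 = 41166.4910 km = 4.1166491e+07 m
v = sqrt(mu/r) = sqrt(3.986e14 / 4.1166491e+07) = 3111.6929 m/s = 3.1117 km/s

3.1117 km/s


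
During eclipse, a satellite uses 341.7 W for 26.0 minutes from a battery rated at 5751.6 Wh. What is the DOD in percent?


E_used = P * t / 60 = 341.7 * 26.0 / 60 = 148.0700 Wh
DOD = E_used / E_total * 100 = 148.0700 / 5751.6 * 100
DOD = 2.5744 %

2.5744 %


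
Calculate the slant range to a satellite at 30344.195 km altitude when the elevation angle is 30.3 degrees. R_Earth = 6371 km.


h = 30344.195 km, el = 30.3 deg
d = -R_E*sin(el) + sqrt((R_E*sin(el))^2 + 2*R_E*h + h^2)
d = -6371.0000*sin(0.5288348) + sqrt((6371.0000*0.5045276)^2 + 2*6371.0000*30344.195 + 30344.195^2)
d = 33086.4523 km

33086.4523 km


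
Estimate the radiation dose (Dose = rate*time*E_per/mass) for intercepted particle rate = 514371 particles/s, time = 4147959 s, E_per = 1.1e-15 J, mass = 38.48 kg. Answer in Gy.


Total energy deposited = rate * time * E_per
  = 514371 * 4147959 * 1.1e-15 = 0.002346949 J
Dose = E_total / mass = 0.002346949 / 38.48
Dose = 6.0991393e-05 Gy

6.0991e-05 Gy


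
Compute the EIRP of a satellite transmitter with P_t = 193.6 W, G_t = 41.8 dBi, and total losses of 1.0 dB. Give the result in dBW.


Pt = 193.6 W = 22.8691 dBW
EIRP = Pt_dBW + Gt - losses = 22.8691 + 41.8 - 1.0 = 63.6691 dBW

63.6691 dBW


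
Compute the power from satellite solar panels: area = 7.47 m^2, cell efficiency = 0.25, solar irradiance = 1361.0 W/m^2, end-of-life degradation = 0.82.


P = area * eta * S * degradation
P = 7.47 * 0.25 * 1361.0 * 0.82
P = 2084.1673 W

2084.1673 W


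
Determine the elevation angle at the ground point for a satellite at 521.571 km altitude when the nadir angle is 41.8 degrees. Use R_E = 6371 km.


r = R_E + alt = 6892.5710 km
Law of sines in the satellite / Earth-center / ground-point triangle:
  sin(nadir)/R_E = sin(90 + el)/r  =>  cos(el) = (r/R_E)*sin(nadir)
cos(el) = (6892.5710 / 6371.0000) * sin(41.8 deg) = 0.7210991
el = arccos(0.7210991) = 43.8547 deg
(Earth-central angle = 90 - nadir - el = 4.3453 deg)

43.8547 degrees


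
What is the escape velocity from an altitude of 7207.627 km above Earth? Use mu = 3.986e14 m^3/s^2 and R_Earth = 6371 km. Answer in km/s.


r = 6371.0 + 7207.627 = 13578.6270 km = 1.3578627e+07 m
v_esc = sqrt(2*mu/r) = sqrt(2*3.986e14 / 1.3578627e+07)
v_esc = 7662.2394 m/s = 7.6622 km/s

7.6622 km/s


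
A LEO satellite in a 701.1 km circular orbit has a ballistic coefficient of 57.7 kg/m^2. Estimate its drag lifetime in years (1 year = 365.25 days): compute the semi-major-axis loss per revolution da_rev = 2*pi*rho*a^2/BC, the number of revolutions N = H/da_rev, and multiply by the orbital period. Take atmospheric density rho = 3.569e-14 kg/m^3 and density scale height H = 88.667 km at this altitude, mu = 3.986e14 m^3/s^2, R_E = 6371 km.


a = R_E + alt = 7072.1000 km = 7.0721e+06 m
da_rev = 2*pi*rho*a^2/BC = 2*pi*3.569e-14*(7.0721e+06)^2/57.7 = 0.194378125 m per revolution
N = H/da_rev = 88667.0000 m / 0.194378125 m = 456157.2959 revolutions
P = 2*pi*sqrt(a^3/mu) = 5918.8020 s
lifetime = N*P = 456157.2959 * 5918.8020 = 2.6999047e+09 s = 31248.8971 days
years = 31248.8971 / 365.25 = 85.5548 years

85.5548 years


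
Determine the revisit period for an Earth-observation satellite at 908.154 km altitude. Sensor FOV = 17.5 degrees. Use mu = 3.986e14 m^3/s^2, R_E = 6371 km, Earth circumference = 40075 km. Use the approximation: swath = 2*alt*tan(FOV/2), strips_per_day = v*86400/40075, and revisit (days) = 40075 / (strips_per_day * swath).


swath = 2*908.154*tan(0.1527163) = 279.5565 km
v = sqrt(mu/r) = 7399.9399 m/s = 7.3999 km/s
strips/day = v*86400/40075 = 7.3999*86400/40075 = 15.9540
coverage/day = strips * swath = 15.9540 * 279.5565 = 4460.0329 km
revisit = 40075 / 4460.0329 = 8.9854 days

8.9854 days


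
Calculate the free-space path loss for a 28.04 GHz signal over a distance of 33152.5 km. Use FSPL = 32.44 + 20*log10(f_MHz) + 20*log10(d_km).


f = 28.04 GHz = 28040.0000 MHz
d = 33152.5 km
FSPL = 32.44 + 20*log10(28040.0000) + 20*log10(33152.5)
FSPL = 32.44 + 88.9556 + 90.4103
FSPL = 211.8059 dB

211.8059 dB


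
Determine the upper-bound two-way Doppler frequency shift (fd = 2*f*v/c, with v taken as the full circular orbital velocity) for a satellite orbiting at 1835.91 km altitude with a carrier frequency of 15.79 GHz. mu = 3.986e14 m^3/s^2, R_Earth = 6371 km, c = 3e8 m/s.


r = 8.20691e+06 m
v = sqrt(mu/r) = 6969.1339 m/s (worst-case radial velocity)
f = 15.79 GHz = 1.579e+10 Hz
fd = 2*f*v/c = 2*1.579e+10*6969.1339/3.0e+08
fd = 733617.5002 Hz

733617.5002 Hz


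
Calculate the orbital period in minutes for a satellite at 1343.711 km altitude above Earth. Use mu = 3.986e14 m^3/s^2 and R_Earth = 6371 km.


r = 7714.7110 km = 7.714711e+06 m
T = 2*pi*sqrt(r^3/mu) = 2*pi*sqrt(4.5915465e+20 / 3.986e14)
T = 6743.5831 s = 112.3931 min

112.3931 minutes


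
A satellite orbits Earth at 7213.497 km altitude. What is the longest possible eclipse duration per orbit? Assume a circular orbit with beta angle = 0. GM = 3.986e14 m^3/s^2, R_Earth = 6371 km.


r = 13584.4970 km
T = 262.6185 min
Eclipse fraction = arcsin(R_E/r)/pi = arcsin(6371.0000/13584.4970)/pi
= arcsin(0.4689905)/pi = 0.1553822
Eclipse duration = 0.1553822 * 262.6185 = 40.8062 min

40.8062 minutes


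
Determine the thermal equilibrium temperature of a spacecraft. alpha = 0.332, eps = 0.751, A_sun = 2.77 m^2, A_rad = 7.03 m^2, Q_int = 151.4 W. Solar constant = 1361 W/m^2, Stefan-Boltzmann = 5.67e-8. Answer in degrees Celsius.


Numerator = alpha*S*A_sun + Q_int = 0.332*1361*2.77 + 151.4 = 1403.0300 W
Denominator = eps*sigma*A_rad = 0.751*5.67e-8*7.03 = 2.9934935e-07 W/K^4
T^4 = 4.686932e+09 K^4
T = 261.6509 K = -11.4991 C

-11.4991 degrees Celsius


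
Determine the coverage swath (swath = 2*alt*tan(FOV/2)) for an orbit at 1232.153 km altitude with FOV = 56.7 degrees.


FOV = 56.7 deg = 0.9896017 rad
swath = 2 * alt * tan(FOV/2) = 2 * 1232.153 * tan(0.4948008)
swath = 2 * 1232.153 * 0.5395707
swath = 1329.6674 km

1329.6674 km


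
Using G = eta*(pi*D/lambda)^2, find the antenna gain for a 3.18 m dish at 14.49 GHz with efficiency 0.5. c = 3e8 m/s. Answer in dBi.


lambda = c/f = 3e8 / 1.449e+10 = 0.02070393 m
G = eta*(pi*D/lambda)^2 = 0.5*(pi*3.18/0.02070393)^2
G = 116417.4953 (linear)
G = 10*log10(116417.4953) = 50.6602 dBi

50.6602 dBi


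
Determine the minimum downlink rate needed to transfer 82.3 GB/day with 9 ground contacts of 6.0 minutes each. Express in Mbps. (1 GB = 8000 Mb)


total contact time = 9 * 6.0 * 60 = 3240.0000 s
data = 82.3 GB = 658400.0000 Mb
rate = 658400.0000 / 3240.0000 = 203.2099 Mbps

203.2099 Mbps


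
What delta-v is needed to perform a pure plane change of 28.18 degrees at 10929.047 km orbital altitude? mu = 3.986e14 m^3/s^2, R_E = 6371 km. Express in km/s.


r = 17300.0470 km = 1.7300047e+07 m
V = sqrt(mu/r) = 4800.0416 m/s
di = 28.18 deg = 0.4918338 rad
dV = 2*V*sin(di/2) = 2*4800.0416*sin(0.2459169)
dV = 2337.0993 m/s = 2.3371 km/s

2.3371 km/s


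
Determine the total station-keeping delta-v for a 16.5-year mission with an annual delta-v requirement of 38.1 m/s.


dV = rate * years = 38.1 * 16.5
dV = 628.6500 m/s

628.6500 m/s


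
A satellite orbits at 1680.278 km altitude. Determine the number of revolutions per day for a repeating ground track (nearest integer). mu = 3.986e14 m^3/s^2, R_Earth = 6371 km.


r = 8.051278e+06 m
T = 2*pi*sqrt(r^3/mu) = 7189.6617 s = 119.8277 min
revs/day = 1440 / 119.8277 = 12.0173
Rounded: 12 revolutions per day

12 revolutions per day


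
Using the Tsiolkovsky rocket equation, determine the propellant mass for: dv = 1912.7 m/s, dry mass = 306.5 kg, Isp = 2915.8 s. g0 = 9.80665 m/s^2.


ve = Isp * g0 = 2915.8 * 9.80665 = 28594.230070 m/s
mass ratio = exp(dv/ve) = exp(1912.7/28594.230070) = 1.06917906
m_prop = m_dry * (mr - 1) = 306.5 * (1.06917906 - 1)
m_prop = 21.2034 kg

21.2034 kg


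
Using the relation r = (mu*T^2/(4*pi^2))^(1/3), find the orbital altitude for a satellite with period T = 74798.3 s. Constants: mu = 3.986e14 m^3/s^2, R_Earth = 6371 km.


T = 74798.3 s
r = (mu*T^2/(4*pi^2))^(1/3) = (3.986e14 * 74798.3^2 / (4*pi^2))^(1/3)
r = 3.8369576e+07 m = 38369.5764 km
alt = r - R_E = 38369.5764 - 6371 = 31998.5764 km

31998.5764 km


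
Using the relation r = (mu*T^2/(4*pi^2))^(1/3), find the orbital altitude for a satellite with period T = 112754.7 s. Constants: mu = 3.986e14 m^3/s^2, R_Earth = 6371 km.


T = 112754.7 s
r = (mu*T^2/(4*pi^2))^(1/3) = (3.986e14 * 112754.7^2 / (4*pi^2))^(1/3)
r = 5.0444709e+07 m = 50444.7091 km
alt = r - R_E = 50444.7091 - 6371 = 44073.7091 km

44073.7091 km


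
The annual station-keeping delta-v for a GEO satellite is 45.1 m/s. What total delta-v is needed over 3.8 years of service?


dV = rate * years = 45.1 * 3.8
dV = 171.3800 m/s

171.3800 m/s


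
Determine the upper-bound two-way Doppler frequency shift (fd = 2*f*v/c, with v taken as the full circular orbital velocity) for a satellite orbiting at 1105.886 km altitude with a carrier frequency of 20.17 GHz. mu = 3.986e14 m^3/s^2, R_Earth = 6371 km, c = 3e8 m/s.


r = 7.476886e+06 m
v = sqrt(mu/r) = 7301.4357 m/s (worst-case radial velocity)
f = 20.17 GHz = 2.017e+10 Hz
fd = 2*f*v/c = 2*2.017e+10*7301.4357/3.0e+08
fd = 981799.7266 Hz

981799.7266 Hz


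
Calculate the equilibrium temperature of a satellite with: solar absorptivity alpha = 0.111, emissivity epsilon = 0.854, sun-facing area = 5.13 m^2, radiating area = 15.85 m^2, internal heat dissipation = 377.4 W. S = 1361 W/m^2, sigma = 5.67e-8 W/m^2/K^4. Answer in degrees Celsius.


Numerator = alpha*S*A_sun + Q_int = 0.111*1361*5.13 + 377.4 = 1152.3942 W
Denominator = eps*sigma*A_rad = 0.854*5.67e-8*15.85 = 7.6748553e-07 W/K^4
T^4 = 1.5015192e+09 K^4
T = 196.8488 K = -76.3012 C

-76.3012 degrees Celsius


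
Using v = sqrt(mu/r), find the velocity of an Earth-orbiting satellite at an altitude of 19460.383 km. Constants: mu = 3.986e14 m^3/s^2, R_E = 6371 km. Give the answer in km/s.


r = R_E + alt = 6371.0 + 19460.383 = 25831.3830 km = 2.5831383e+07 m
v = sqrt(mu/r) = sqrt(3.986e14 / 2.5831383e+07) = 3928.2111 m/s = 3.9282 km/s

3.9282 km/s


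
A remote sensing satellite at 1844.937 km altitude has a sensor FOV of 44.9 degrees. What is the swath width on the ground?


FOV = 44.9 deg = 0.7836528 rad
swath = 2 * alt * tan(FOV/2) = 2 * 1844.937 * tan(0.3918264)
swath = 2 * 1844.937 * 0.4131915
swath = 1524.6247 km

1524.6247 km


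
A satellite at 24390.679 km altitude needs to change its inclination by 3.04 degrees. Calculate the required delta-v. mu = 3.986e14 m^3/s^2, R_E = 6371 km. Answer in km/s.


r = 30761.6790 km = 3.0761679e+07 m
V = sqrt(mu/r) = 3599.6778 m/s
di = 3.04 deg = 0.05305801 rad
dV = 2*V*sin(di/2) = 2*3599.6778*sin(0.026529)
dV = 190.9693 m/s = 0.1909693 km/s

0.1910 km/s


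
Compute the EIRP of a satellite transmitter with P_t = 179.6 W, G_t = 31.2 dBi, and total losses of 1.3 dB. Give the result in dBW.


Pt = 179.6 W = 22.5431 dBW
EIRP = Pt_dBW + Gt - losses = 22.5431 + 31.2 - 1.3 = 52.4431 dBW

52.4431 dBW


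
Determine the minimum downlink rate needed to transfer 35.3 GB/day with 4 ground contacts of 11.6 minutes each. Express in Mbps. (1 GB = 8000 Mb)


total contact time = 4 * 11.6 * 60 = 2784.0000 s
data = 35.3 GB = 282400.0000 Mb
rate = 282400.0000 / 2784.0000 = 101.4368 Mbps

101.4368 Mbps


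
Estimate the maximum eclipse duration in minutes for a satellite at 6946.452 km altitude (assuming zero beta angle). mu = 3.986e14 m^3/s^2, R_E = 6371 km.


r = 13317.4520 km
T = 254.9128 min
Eclipse fraction = arcsin(R_E/r)/pi = arcsin(6371.0000/13317.4520)/pi
= arcsin(0.4783948)/pi = 0.1587812
Eclipse duration = 0.1587812 * 254.9128 = 40.4754 min

40.4754 minutes


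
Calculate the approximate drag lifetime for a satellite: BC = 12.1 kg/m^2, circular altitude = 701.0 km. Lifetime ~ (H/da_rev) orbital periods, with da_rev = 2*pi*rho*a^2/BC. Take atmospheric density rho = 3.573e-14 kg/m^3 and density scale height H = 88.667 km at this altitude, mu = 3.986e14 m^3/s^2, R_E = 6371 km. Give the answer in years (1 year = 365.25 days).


a = R_E + alt = 7072.0000 km = 7.072e+06 m
da_rev = 2*pi*rho*a^2/BC = 2*pi*3.573e-14*(7.072e+06)^2/12.1 = 0.927923168 m per revolution
N = H/da_rev = 88667.0000 m / 0.927923168 m = 95554.2474 revolutions
P = 2*pi*sqrt(a^3/mu) = 5918.6764 s
lifetime = N*P = 95554.2474 * 5918.6764 = 5.6555467e+08 s = 6545.7717 days
years = 6545.7717 / 365.25 = 17.9213 years

17.9213 years


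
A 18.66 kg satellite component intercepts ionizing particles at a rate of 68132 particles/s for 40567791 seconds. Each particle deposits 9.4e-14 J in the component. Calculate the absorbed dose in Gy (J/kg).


Total energy deposited = rate * time * E_per
  = 68132 * 40567791 * 9.4e-14 = 0.2598127 J
Dose = E_total / mass = 0.2598127 / 18.66
Dose = 0.01392351 Gy

0.0139 Gy


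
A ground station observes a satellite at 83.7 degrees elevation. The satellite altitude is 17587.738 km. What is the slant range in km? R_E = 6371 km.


h = 17587.738 km, el = 83.7 deg
d = -R_E*sin(el) + sqrt((R_E*sin(el))^2 + 2*R_E*h + h^2)
d = -6371.0000*sin(1.4608) + sqrt((6371.0000*0.993961)^2 + 2*6371.0000*17587.738 + 17587.738^2)
d = 17616.0104 km

17616.0104 km
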